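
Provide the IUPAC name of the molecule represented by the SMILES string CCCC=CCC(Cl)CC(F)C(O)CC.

The longest carbon chain that includes the –OH group and the multiple bond has 12 carbons, so the parent hydride is dodecane.
The highest-priority functional group is an alcohol (–OH), so the name ends in -ol.
A C=C double bond in the chain gives the infix -ene-.
The numbering direction is chosen so that numbering from this end puts the hydroxyl group at C-3 rather than C-10.
This places the hydroxyl at C-3; the double bond between C-8 and C-9; a chloro group at C-6; a fluoro group at C-4.
Substituent prefixes are cited in alphabetical order (multiplying prefixes like di-/tri- are ignored for ordering).
The name is 6-chloro-4-fluorododec-8-en-3-ol.

6-chloro-4-fluorododec-8-en-3-ol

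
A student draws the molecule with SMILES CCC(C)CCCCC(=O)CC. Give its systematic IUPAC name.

Counting along the main chain through the carbonyl gives 10 carbons: the parent is decane.
The principal characteristic group is a ketone (C=O on an internal carbon), named with the suffix -one.
Number the chain so that numbering from this end puts the carbonyl group at C-3 rather than C-8.
That gives the carbonyl at C-3; a methyl group at C-8.
The name is 8-methyldecan-3-one.

8-methyldecan-3-one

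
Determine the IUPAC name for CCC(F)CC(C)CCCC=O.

The longest chain bearing the –CHO group is 9 carbons long (nonane).
The highest-priority functional group is an aldehyde (terminal –CHO), so the name ends in -al.
Number the chain so that the aldehyde carbon is C-1 by definition.
This places a fluoro group at C-7; a methyl group at C-5.
The substituents are ordered alphabetically, ignoring any di-/tri- multipliers.
Putting it together: 7-fluoro-5-methylnonanal.

7-fluoro-5-methylnonanal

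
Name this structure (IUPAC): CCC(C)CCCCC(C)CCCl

1-chloro-3,8-dimethyldecane

The longest continuous carbon chain has 10 atoms, so the parent hydride is decane.
Number the chain so that the substituent locant set {1,3,8} is lower than {3,8,10} at the first point of difference.
That gives a chloro group at C-1; methyl groups at C-3 and C-8.
Prefixes are listed alphabetically: chloro, methyl.
Assembling the pieces gives 1-chloro-3,8-dimethyldecane.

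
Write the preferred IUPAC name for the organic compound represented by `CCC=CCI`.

The longest carbon chain that includes the multiple bond has 5 carbons, so the parent hydride is pentane.
The chain contains a C=C double bond, so the unsaturation ending is -ene.
Choose the numbering such that numbering from this end puts the double bond at C-2 rather than C-3.
That gives the double bond between C-2 and C-3; an iodo group at C-1.
The name is 1-iodopent-2-ene.

1-iodopent-2-ene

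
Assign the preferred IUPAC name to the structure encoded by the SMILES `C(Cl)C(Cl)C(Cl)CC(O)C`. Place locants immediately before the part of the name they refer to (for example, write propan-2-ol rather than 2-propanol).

4,5,6-trichlorohexan-2-ol

The longest chain bearing the –OH group is 6 carbons long (hexane).
The principal characteristic group is an alcohol (–OH), named with the suffix -ol.
Number the chain so that numbering from this end puts the hydroxyl group at C-2 rather than C-5.
With this numbering: the hydroxyl at C-2; chloro groups at C-4 and C-5 and C-6.
Assembling the pieces gives 4,5,6-trichlorohexan-2-ol.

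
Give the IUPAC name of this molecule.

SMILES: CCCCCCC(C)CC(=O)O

3-methylnonanoic acid

The longest carbon chain that includes the –COOH group has 9 carbons, so the parent hydride is nonane.
The highest-priority functional group is a carboxylic acid (terminal –COOH), so the name ends in -oic acid.
The numbering direction is chosen so that the carboxylic acid carbon is C-1 by definition.
With this numbering: a methyl group at C-3.
Assembling the pieces gives 3-methylnonanoic acid.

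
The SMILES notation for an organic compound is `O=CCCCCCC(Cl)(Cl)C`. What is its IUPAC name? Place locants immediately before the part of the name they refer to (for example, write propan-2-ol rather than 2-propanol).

The longest chain bearing the –CHO group is 8 carbons long (octane).
The highest-priority functional group is an aldehyde (terminal –CHO), so the name ends in -al.
Choose the numbering such that the aldehyde carbon is C-1 by definition.
With this numbering: two chloro groups at C-7.
Assembling the pieces gives 7,7-dichlorooctanal.

7,7-dichlorooctanal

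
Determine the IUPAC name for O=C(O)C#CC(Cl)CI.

4-chloro-5-iodopent-2-ynoic acid

Counting along the main chain through the –COOH group and the multiple bond gives 5 carbons: the parent is pentane.
The highest-priority functional group is a carboxylic acid (terminal –COOH), so the name ends in -oic acid.
The chain contains a C≡C triple bond, so the unsaturation ending is -yne.
The numbering direction is chosen so that the carboxylic acid carbon is C-1 by definition.
That gives the triple bond between C-2 and C-3; a chloro group at C-4; an iodo group at C-5.
The substituents are ordered alphabetically, ignoring any di-/tri- multipliers.
Putting it together: 4-chloro-5-iodopent-2-ynoic acid.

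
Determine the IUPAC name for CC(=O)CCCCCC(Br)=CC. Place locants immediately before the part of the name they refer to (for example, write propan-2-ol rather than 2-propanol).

8-bromodec-8-en-2-one

Counting along the main chain through the carbonyl and the multiple bond gives 10 carbons: the parent is decane.
The principal characteristic group is a ketone (C=O on an internal carbon), named with the suffix -one.
A C=C double bond in the chain gives the infix -ene-.
Number the chain so that numbering from this end puts the carbonyl group at C-2 rather than C-9.
This places the carbonyl at C-2; the double bond between C-8 and C-9; a bromo group at C-8.
The name is 8-bromodec-8-en-2-one.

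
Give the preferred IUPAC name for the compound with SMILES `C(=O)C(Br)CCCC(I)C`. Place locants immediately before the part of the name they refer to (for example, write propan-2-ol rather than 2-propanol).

2-bromo-6-iodoheptanal

Counting along the main chain through the –CHO group gives 7 carbons: the parent is heptane.
The highest-priority functional group is an aldehyde (terminal –CHO), so the name ends in -al.
The numbering direction is chosen so that the aldehyde carbon is C-1 by definition.
That gives a bromo group at C-2; an iodo group at C-6.
Substituent prefixes are cited in alphabetical order (multiplying prefixes like di-/tri- are ignored for ordering).
Assembling the pieces gives 2-bromo-6-iodoheptanal.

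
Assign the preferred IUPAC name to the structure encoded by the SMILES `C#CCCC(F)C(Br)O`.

The longest chain bearing the –OH group and the multiple bond is 6 carbons long (hexane).
The principal characteristic group is an alcohol (–OH), named with the suffix -ol.
A C≡C triple bond in the chain gives the infix -yne-.
The numbering direction is chosen so that numbering from this end puts the hydroxyl group at C-1 rather than C-6.
That gives the hydroxyl at C-1; the triple bond between C-5 and C-6; a bromo group at C-1; a fluoro group at C-2.
The substituents are ordered alphabetically, ignoring any di-/tri- multipliers.
Putting it together: 1-bromo-2-fluorohex-5-yn-1-ol.

1-bromo-2-fluorohex-5-yn-1-ol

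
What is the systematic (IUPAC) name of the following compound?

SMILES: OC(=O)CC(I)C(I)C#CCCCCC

3,4-diiodoundec-5-ynoic acid

The longest carbon chain that includes the –COOH group and the multiple bond has 11 carbons, so the parent hydride is undecane.
The highest-priority functional group is a carboxylic acid (terminal –COOH), so the name ends in -oic acid.
The chain contains a C≡C triple bond, so the unsaturation ending is -yne.
Number the chain so that the carboxylic acid carbon is C-1 by definition.
This places the triple bond between C-5 and C-6; iodo groups at C-3 and C-4.
Putting it together: 3,4-diiodoundec-5-ynoic acid.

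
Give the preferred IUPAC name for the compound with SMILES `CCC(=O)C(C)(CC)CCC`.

4-ethyl-4-methylheptan-3-one

Counting along the main chain through the carbonyl gives 7 carbons: the parent is heptane.
A ketone (C=O on an internal carbon) is the principal characteristic group, giving the suffix -one.
Number the chain so that numbering from this end puts the carbonyl group at C-3 rather than C-5.
That gives the carbonyl at C-3; an ethyl group at C-4; a methyl group at C-4.
The substituents are ordered alphabetically, ignoring any di-/tri- multipliers.
Assembling the pieces gives 4-ethyl-4-methylheptan-3-one.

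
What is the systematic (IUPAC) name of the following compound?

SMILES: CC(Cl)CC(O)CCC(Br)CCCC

7-bromo-2-chloroundecan-4-ol

The longest carbon chain that includes the –OH group has 11 carbons, so the parent hydride is undecane.
The highest-priority functional group is an alcohol (–OH), so the name ends in -ol.
Choose the numbering such that numbering from this end puts the hydroxyl group at C-4 rather than C-8.
That gives the hydroxyl at C-4; a bromo group at C-7; a chloro group at C-2.
Prefixes are listed alphabetically: bromo, chloro.
Assembling the pieces gives 7-bromo-2-chloroundecan-4-ol.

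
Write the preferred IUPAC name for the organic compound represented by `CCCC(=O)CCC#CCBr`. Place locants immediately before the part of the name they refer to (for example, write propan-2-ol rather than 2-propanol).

9-bromonon-7-yn-4-one

The longest carbon chain that includes the carbonyl and the multiple bond has 9 carbons, so the parent hydride is nonane.
The principal characteristic group is a ketone (C=O on an internal carbon), named with the suffix -one.
There is one C≡C triple bond, indicated by the ending -yne.
The numbering direction is chosen so that numbering from this end puts the carbonyl group at C-4 rather than C-6.
This places the carbonyl at C-4; the triple bond between C-7 and C-8; a bromo group at C-9.
Assembling the pieces gives 9-bromonon-7-yn-4-one.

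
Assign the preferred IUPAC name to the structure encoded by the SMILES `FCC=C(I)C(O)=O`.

The longest carbon chain that includes the –COOH group and the multiple bond has 4 carbons, so the parent hydride is butane.
The principal characteristic group is a carboxylic acid (terminal –COOH), named with the suffix -oic acid.
A C=C double bond in the chain gives the infix -ene-.
Number the chain so that the carboxylic acid carbon is C-1 by definition.
This places the double bond between C-2 and C-3; a fluoro group at C-4; an iodo group at C-2.
Substituent prefixes are cited in alphabetical order (multiplying prefixes like di-/tri- are ignored for ordering).
Putting it together: 4-fluoro-2-iodobut-2-enoic acid.

4-fluoro-2-iodobut-2-enoic acid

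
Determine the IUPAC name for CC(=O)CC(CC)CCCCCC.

4-ethyldecan-2-one

Counting along the main chain through the carbonyl gives 10 carbons: the parent is decane.
The principal characteristic group is a ketone (C=O on an internal carbon), named with the suffix -one.
The numbering direction is chosen so that numbering from this end puts the carbonyl group at C-2 rather than C-9.
With this numbering: the carbonyl at C-2; an ethyl group at C-4.
Putting it together: 4-ethyldecan-2-one.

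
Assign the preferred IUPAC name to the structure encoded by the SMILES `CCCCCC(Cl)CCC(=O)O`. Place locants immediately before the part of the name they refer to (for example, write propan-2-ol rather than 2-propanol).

4-chlorononanoic acid

Counting along the main chain through the –COOH group gives 9 carbons: the parent is nonane.
A carboxylic acid (terminal –COOH) is the principal characteristic group, giving the suffix -oic acid.
Choose the numbering such that the carboxylic acid carbon is C-1 by definition.
With this numbering: a chloro group at C-4.
The name is 4-chlorononanoic acid.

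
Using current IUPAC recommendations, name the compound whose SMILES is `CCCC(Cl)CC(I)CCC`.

4-chloro-6-iodononane

The longest continuous carbon chain has 9 atoms, so the parent hydride is nonane.
Number the chain so that the locant sets are identical either way, so the alphabetically earlier chloro substituent takes the lower locant (4 rather than 6).
That gives a chloro group at C-4; an iodo group at C-6.
Prefixes are listed alphabetically: chloro, iodo.
Assembling the pieces gives 4-chloro-6-iodononane.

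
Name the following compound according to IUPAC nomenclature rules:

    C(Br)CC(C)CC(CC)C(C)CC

The longest carbon chain is 8 atoms: the parent is octane.
The numbering direction is chosen so that the substituent locant set {1,3,5,6} is lower than {3,4,6,8} at the first point of difference.
That gives a bromo group at C-1; an ethyl group at C-5; methyl groups at C-3 and C-6.
Prefixes are listed alphabetically: bromo, ethyl, methyl.
Assembling the pieces gives 1-bromo-5-ethyl-3,6-dimethyloctane.

1-bromo-5-ethyl-3,6-dimethyloctane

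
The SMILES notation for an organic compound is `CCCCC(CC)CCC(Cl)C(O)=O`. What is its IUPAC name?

The longest carbon chain that includes the –COOH group has 9 carbons, so the parent hydride is nonane.
The principal characteristic group is a carboxylic acid (terminal –COOH), named with the suffix -oic acid.
Choose the numbering such that the carboxylic acid carbon is C-1 by definition.
This places a chloro group at C-2; an ethyl group at C-5.
The substituents are ordered alphabetically, ignoring any di-/tri- multipliers.
Putting it together: 2-chloro-5-ethylnonanoic acid.

2-chloro-5-ethylnonanoic acid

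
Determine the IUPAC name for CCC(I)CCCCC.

The longest continuous carbon chain has 8 atoms, so the parent hydride is octane.
The numbering direction is chosen so that the substituent locant set {3} is lower than {6} at the first point of difference.
With this numbering: an iodo group at C-3.
Putting it together: 3-iodooctane.

3-iodooctane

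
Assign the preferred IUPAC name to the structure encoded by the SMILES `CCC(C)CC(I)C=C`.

3-iodo-5-methylhept-1-ene

Counting along the main chain through the multiple bond gives 7 carbons: the parent is heptane.
The chain contains a C=C double bond, so the unsaturation ending is -ene.
The numbering direction is chosen so that numbering from this end puts the double bond at C-1 rather than C-6.
With this numbering: the double bond between C-1 and C-2; an iodo group at C-3; a methyl group at C-5.
Substituent prefixes are cited in alphabetical order (multiplying prefixes like di-/tri- are ignored for ordering).
Putting it together: 3-iodo-5-methylhept-1-ene.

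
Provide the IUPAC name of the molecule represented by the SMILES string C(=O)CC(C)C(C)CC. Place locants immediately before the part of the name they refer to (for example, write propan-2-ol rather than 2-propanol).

3,4-dimethylhexanal

Counting along the main chain through the –CHO group gives 6 carbons: the parent is hexane.
The highest-priority functional group is an aldehyde (terminal –CHO), so the name ends in -al.
Number the chain so that the aldehyde carbon is C-1 by definition.
That gives methyl groups at C-3 and C-4.
The name is 3,4-dimethylhexanal.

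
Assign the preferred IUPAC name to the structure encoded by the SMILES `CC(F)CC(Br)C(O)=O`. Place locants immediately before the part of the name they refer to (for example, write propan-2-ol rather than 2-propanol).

2-bromo-4-fluoropentanoic acid

The longest carbon chain that includes the –COOH group has 5 carbons, so the parent hydride is pentane.
The principal characteristic group is a carboxylic acid (terminal –COOH), named with the suffix -oic acid.
Number the chain so that the carboxylic acid carbon is C-1 by definition.
That gives a bromo group at C-2; a fluoro group at C-4.
Substituent prefixes are cited in alphabetical order (multiplying prefixes like di-/tri- are ignored for ordering).
The name is 2-bromo-4-fluoropentanoic acid.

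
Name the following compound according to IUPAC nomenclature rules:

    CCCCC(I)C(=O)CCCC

The longest carbon chain that includes the carbonyl has 10 carbons, so the parent hydride is decane.
The highest-priority functional group is a ketone (C=O on an internal carbon), so the name ends in -one.
Choose the numbering such that numbering from this end puts the carbonyl group at C-5 rather than C-6.
This places the carbonyl at C-5; an iodo group at C-6.
The name is 6-iododecan-5-one.

6-iododecan-5-one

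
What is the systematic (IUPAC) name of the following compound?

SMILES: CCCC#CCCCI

1-iodooct-4-yne

The longest chain bearing the multiple bond is 8 carbons long (octane).
The chain contains a C≡C triple bond, so the unsaturation ending is -yne.
The numbering direction is chosen so that the substituent locant set {1} is lower than {8} at the first point of difference.
With this numbering: the triple bond between C-4 and C-5; an iodo group at C-1.
Putting it together: 1-iodooct-4-yne.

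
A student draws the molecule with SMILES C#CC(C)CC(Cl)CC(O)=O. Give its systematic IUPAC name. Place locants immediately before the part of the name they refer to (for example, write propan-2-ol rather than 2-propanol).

3-chloro-5-methylhept-6-ynoic acid

The longest chain bearing the –COOH group and the multiple bond is 7 carbons long (heptane).
The principal characteristic group is a carboxylic acid (terminal –COOH), named with the suffix -oic acid.
There is one C≡C triple bond, indicated by the ending -yne.
The numbering direction is chosen so that the carboxylic acid carbon is C-1 by definition.
With this numbering: the triple bond between C-6 and C-7; a chloro group at C-3; a methyl group at C-5.
Prefixes are listed alphabetically: chloro, methyl.
Putting it together: 3-chloro-5-methylhept-6-ynoic acid.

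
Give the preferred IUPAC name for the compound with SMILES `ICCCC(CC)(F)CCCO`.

The longest chain bearing the –OH group is 7 carbons long (heptane).
The principal characteristic group is an alcohol (–OH), named with the suffix -ol.
Choose the numbering such that numbering from this end puts the hydroxyl group at C-1 rather than C-7.
With this numbering: the hydroxyl at C-1; an ethyl group at C-4; a fluoro group at C-4; an iodo group at C-7.
Prefixes are listed alphabetically: ethyl, fluoro, iodo.
Assembling the pieces gives 4-ethyl-4-fluoro-7-iodoheptan-1-ol.

4-ethyl-4-fluoro-7-iodoheptan-1-ol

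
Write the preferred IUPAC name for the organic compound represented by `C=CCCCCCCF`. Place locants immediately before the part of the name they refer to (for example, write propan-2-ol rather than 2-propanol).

The longest carbon chain that includes the multiple bond has 8 carbons, so the parent hydride is octane.
The chain contains a C=C double bond, so the unsaturation ending is -ene.
Choose the numbering such that numbering from this end puts the double bond at C-1 rather than C-7.
That gives the double bond between C-1 and C-2; a fluoro group at C-8.
Assembling the pieces gives 8-fluorooct-1-ene.

8-fluorooct-1-ene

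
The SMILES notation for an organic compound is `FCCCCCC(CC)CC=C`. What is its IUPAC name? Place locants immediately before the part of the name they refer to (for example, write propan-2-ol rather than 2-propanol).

Counting along the main chain through the multiple bond gives 9 carbons: the parent is nonane.
A C=C double bond in the chain gives the infix -ene-.
Number the chain so that numbering from this end puts the double bond at C-1 rather than C-8.
This places the double bond between C-1 and C-2; an ethyl group at C-4; a fluoro group at C-9.
Substituent prefixes are cited in alphabetical order (multiplying prefixes like di-/tri- are ignored for ordering).
Assembling the pieces gives 4-ethyl-9-fluoronon-1-ene.

4-ethyl-9-fluoronon-1-ene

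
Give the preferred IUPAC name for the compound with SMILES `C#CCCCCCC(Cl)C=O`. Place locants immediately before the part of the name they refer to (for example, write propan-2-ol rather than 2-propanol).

The longest chain bearing the –CHO group and the multiple bond is 9 carbons long (nonane).
The principal characteristic group is an aldehyde (terminal –CHO), named with the suffix -al.
There is one C≡C triple bond, indicated by the ending -yne.
Choose the numbering such that the aldehyde carbon is C-1 by definition.
That gives the triple bond between C-8 and C-9; a chloro group at C-2.
Putting it together: 2-chloronon-8-ynal.

2-chloronon-8-ynal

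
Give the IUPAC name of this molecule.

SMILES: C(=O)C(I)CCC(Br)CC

5-bromo-2-iodoheptanal

The longest chain bearing the –CHO group is 7 carbons long (heptane).
An aldehyde (terminal –CHO) is the principal characteristic group, giving the suffix -al.
The numbering direction is chosen so that the aldehyde carbon is C-1 by definition.
This places a bromo group at C-5; an iodo group at C-2.
Prefixes are listed alphabetically: bromo, iodo.
Putting it together: 5-bromo-2-iodoheptanal.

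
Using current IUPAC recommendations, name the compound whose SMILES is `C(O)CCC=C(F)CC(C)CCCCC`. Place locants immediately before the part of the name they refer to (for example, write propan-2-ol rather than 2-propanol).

5-fluoro-7-methyldodec-4-en-1-ol

Counting along the main chain through the –OH group and the multiple bond gives 12 carbons: the parent is dodecane.
An alcohol (–OH) is the principal characteristic group, giving the suffix -ol.
The chain contains a C=C double bond, so the unsaturation ending is -ene.
Number the chain so that numbering from this end puts the hydroxyl group at C-1 rather than C-12.
That gives the hydroxyl at C-1; the double bond between C-4 and C-5; a fluoro group at C-5; a methyl group at C-7.
Substituent prefixes are cited in alphabetical order (multiplying prefixes like di-/tri- are ignored for ordering).
The name is 5-fluoro-7-methyldodec-4-en-1-ol.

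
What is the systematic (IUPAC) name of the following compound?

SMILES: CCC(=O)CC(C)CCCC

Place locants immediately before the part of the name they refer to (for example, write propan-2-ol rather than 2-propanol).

The longest carbon chain that includes the carbonyl has 9 carbons, so the parent hydride is nonane.
The highest-priority functional group is a ketone (C=O on an internal carbon), so the name ends in -one.
The numbering direction is chosen so that numbering from this end puts the carbonyl group at C-3 rather than C-7.
That gives the carbonyl at C-3; a methyl group at C-5.
Assembling the pieces gives 5-methylnonan-3-one.

5-methylnonan-3-one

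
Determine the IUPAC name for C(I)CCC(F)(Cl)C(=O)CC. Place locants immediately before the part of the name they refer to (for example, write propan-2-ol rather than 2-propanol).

4-chloro-4-fluoro-7-iodoheptan-3-one

The longest chain bearing the carbonyl is 7 carbons long (heptane).
The principal characteristic group is a ketone (C=O on an internal carbon), named with the suffix -one.
The numbering direction is chosen so that numbering from this end puts the carbonyl group at C-3 rather than C-5.
That gives the carbonyl at C-3; a chloro group at C-4; a fluoro group at C-4; an iodo group at C-7.
The substituents are ordered alphabetically, ignoring any di-/tri- multipliers.
Assembling the pieces gives 4-chloro-4-fluoro-7-iodoheptan-3-one.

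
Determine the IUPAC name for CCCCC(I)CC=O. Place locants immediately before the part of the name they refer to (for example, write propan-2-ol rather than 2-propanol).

The longest carbon chain that includes the –CHO group has 7 carbons, so the parent hydride is heptane.
An aldehyde (terminal –CHO) is the principal characteristic group, giving the suffix -al.
The numbering direction is chosen so that the aldehyde carbon is C-1 by definition.
This places an iodo group at C-3.
Assembling the pieces gives 3-iodoheptanal.

3-iodoheptanal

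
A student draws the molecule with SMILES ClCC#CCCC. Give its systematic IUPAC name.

The longest chain bearing the multiple bond is 6 carbons long (hexane).
There is one C≡C triple bond, indicated by the ending -yne.
The numbering direction is chosen so that numbering from this end puts the triple bond at C-2 rather than C-4.
That gives the triple bond between C-2 and C-3; a chloro group at C-1.
The name is 1-chlorohex-2-yne.

1-chlorohex-2-yne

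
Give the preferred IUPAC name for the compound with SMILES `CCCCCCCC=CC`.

The longest carbon chain that includes the multiple bond has 10 carbons, so the parent hydride is decane.
A C=C double bond in the chain gives the infix -ene-.
The numbering direction is chosen so that numbering from this end puts the double bond at C-2 rather than C-8.
That gives the double bond between C-2 and C-3.
Putting it together: dec-2-ene.

dec-2-ene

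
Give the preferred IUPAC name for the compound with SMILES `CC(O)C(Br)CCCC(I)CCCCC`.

Counting along the main chain through the –OH group gives 12 carbons: the parent is dodecane.
An alcohol (–OH) is the principal characteristic group, giving the suffix -ol.
The numbering direction is chosen so that numbering from this end puts the hydroxyl group at C-2 rather than C-11.
That gives the hydroxyl at C-2; a bromo group at C-3; an iodo group at C-7.
Prefixes are listed alphabetically: bromo, iodo.
Assembling the pieces gives 3-bromo-7-iodododecan-2-ol.

3-bromo-7-iodododecan-2-ol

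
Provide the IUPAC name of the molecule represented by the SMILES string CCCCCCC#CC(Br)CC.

3-bromoundec-4-yne

Counting along the main chain through the multiple bond gives 11 carbons: the parent is undecane.
A C≡C triple bond in the chain gives the infix -yne-.
The numbering direction is chosen so that numbering from this end puts the triple bond at C-4 rather than C-7.
This places the triple bond between C-4 and C-5; a bromo group at C-3.
Assembling the pieces gives 3-bromoundec-4-yne.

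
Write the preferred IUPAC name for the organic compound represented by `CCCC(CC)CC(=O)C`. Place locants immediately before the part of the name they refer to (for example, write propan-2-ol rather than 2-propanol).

4-ethylheptan-2-one

The longest carbon chain that includes the carbonyl has 7 carbons, so the parent hydride is heptane.
A ketone (C=O on an internal carbon) is the principal characteristic group, giving the suffix -one.
Number the chain so that numbering from this end puts the carbonyl group at C-2 rather than C-6.
That gives the carbonyl at C-2; an ethyl group at C-4.
Assembling the pieces gives 4-ethylheptan-2-one.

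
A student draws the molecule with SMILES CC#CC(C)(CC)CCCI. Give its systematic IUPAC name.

4-ethyl-7-iodo-4-methylhept-2-yne

Counting along the main chain through the multiple bond gives 7 carbons: the parent is heptane.
There is one C≡C triple bond, indicated by the ending -yne.
Choose the numbering such that numbering from this end puts the triple bond at C-2 rather than C-5.
This places the triple bond between C-2 and C-3; an ethyl group at C-4; an iodo group at C-7; a methyl group at C-4.
The substituents are ordered alphabetically, ignoring any di-/tri- multipliers.
Assembling the pieces gives 4-ethyl-7-iodo-4-methylhept-2-yne.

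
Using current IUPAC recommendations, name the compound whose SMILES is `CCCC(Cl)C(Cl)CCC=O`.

4,5-dichlorooctanal

Counting along the main chain through the –CHO group gives 8 carbons: the parent is octane.
The principal characteristic group is an aldehyde (terminal –CHO), named with the suffix -al.
Number the chain so that the aldehyde carbon is C-1 by definition.
That gives chloro groups at C-4 and C-5.
Assembling the pieces gives 4,5-dichlorooctanal.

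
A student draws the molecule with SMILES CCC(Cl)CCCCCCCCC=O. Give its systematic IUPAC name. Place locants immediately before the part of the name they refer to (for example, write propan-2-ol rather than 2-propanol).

The longest chain bearing the –CHO group is 12 carbons long (dodecane).
An aldehyde (terminal –CHO) is the principal characteristic group, giving the suffix -al.
The numbering direction is chosen so that the aldehyde carbon is C-1 by definition.
This places a chloro group at C-10.
The name is 10-chlorododecanal.

10-chlorododecanal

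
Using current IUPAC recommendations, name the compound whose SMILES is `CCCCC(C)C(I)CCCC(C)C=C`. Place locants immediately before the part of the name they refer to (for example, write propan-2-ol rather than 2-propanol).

7-iodo-3,8-dimethyldodec-1-ene

Counting along the main chain through the multiple bond gives 12 carbons: the parent is dodecane.
A C=C double bond in the chain gives the infix -ene-.
Number the chain so that numbering from this end puts the double bond at C-1 rather than C-11.
That gives the double bond between C-1 and C-2; an iodo group at C-7; methyl groups at C-3 and C-8.
The substituents are ordered alphabetically, ignoring any di-/tri- multipliers.
The name is 7-iodo-3,8-dimethyldodec-1-ene.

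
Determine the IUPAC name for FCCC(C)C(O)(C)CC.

Counting along the main chain through the –OH group gives 6 carbons: the parent is hexane.
The highest-priority functional group is an alcohol (–OH), so the name ends in -ol.
Choose the numbering such that numbering from this end puts the hydroxyl group at C-3 rather than C-4.
That gives the hydroxyl at C-3; a fluoro group at C-6; methyl groups at C-3 and C-4.
The substituents are ordered alphabetically, ignoring any di-/tri- multipliers.
Putting it together: 6-fluoro-3,4-dimethylhexan-3-ol.

6-fluoro-3,4-dimethylhexan-3-ol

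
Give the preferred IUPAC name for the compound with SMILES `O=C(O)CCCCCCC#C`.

non-8-ynoic acid

The longest carbon chain that includes the –COOH group and the multiple bond has 9 carbons, so the parent hydride is nonane.
The principal characteristic group is a carboxylic acid (terminal –COOH), named with the suffix -oic acid.
There is one C≡C triple bond, indicated by the ending -yne.
The numbering direction is chosen so that the carboxylic acid carbon is C-1 by definition.
With this numbering: the triple bond between C-8 and C-9.
The name is non-8-ynoic acid.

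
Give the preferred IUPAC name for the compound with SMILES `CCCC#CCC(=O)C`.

Counting along the main chain through the carbonyl and the multiple bond gives 8 carbons: the parent is octane.
The principal characteristic group is a ketone (C=O on an internal carbon), named with the suffix -one.
There is one C≡C triple bond, indicated by the ending -yne.
Choose the numbering such that numbering from this end puts the carbonyl group at C-2 rather than C-7.
With this numbering: the carbonyl at C-2; the triple bond between C-4 and C-5.
Assembling the pieces gives oct-4-yn-2-one.

oct-4-yn-2-one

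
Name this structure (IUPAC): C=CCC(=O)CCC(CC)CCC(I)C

The longest carbon chain that includes the carbonyl and the multiple bond has 11 carbons, so the parent hydride is undecane.
A ketone (C=O on an internal carbon) is the principal characteristic group, giving the suffix -one.
A C=C double bond in the chain gives the infix -ene-.
Choose the numbering such that numbering from this end puts the carbonyl group at C-4 rather than C-8.
That gives the carbonyl at C-4; the double bond between C-1 and C-2; an ethyl group at C-7; an iodo group at C-10.
The substituents are ordered alphabetically, ignoring any di-/tri- multipliers.
The name is 7-ethyl-10-iodoundec-1-en-4-one.

7-ethyl-10-iodoundec-1-en-4-one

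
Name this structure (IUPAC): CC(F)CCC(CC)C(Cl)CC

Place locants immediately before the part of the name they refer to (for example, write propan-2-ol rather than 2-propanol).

The longest continuous carbon chain has 8 atoms, so the parent hydride is octane.
The numbering direction is chosen so that the substituent locant set {2,5,6} is lower than {3,4,7} at the first point of difference.
This places a chloro group at C-6; an ethyl group at C-5; a fluoro group at C-2.
Substituent prefixes are cited in alphabetical order (multiplying prefixes like di-/tri- are ignored for ordering).
Putting it together: 6-chloro-5-ethyl-2-fluorooctane.

6-chloro-5-ethyl-2-fluorooctane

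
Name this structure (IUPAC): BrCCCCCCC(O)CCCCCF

Counting along the main chain through the –OH group gives 12 carbons: the parent is dodecane.
The highest-priority functional group is an alcohol (–OH), so the name ends in -ol.
Number the chain so that numbering from this end puts the hydroxyl group at C-6 rather than C-7.
That gives the hydroxyl at C-6; a bromo group at C-12; a fluoro group at C-1.
The substituents are ordered alphabetically, ignoring any di-/tri- multipliers.
Putting it together: 12-bromo-1-fluorododecan-6-ol.

12-bromo-1-fluorododecan-6-ol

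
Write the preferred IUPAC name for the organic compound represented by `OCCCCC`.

pentan-1-ol

Counting along the main chain through the –OH group gives 5 carbons: the parent is pentane.
The principal characteristic group is an alcohol (–OH), named with the suffix -ol.
Number the chain so that numbering from this end puts the hydroxyl group at C-1 rather than C-5.
With this numbering: the hydroxyl at C-1.
The name is pentan-1-ol.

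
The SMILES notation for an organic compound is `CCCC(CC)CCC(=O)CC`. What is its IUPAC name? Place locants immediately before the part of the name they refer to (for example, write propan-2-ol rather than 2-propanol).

The longest chain bearing the carbonyl is 9 carbons long (nonane).
The highest-priority functional group is a ketone (C=O on an internal carbon), so the name ends in -one.
Choose the numbering such that numbering from this end puts the carbonyl group at C-3 rather than C-7.
With this numbering: the carbonyl at C-3; an ethyl group at C-6.
The name is 6-ethylnonan-3-one.

6-ethylnonan-3-one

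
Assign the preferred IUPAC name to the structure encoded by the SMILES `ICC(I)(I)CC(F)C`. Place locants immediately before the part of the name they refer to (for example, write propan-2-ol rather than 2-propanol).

4-fluoro-1,2,2-triiodopentane

The parent chain contains 5 carbons (pentane).
The numbering direction is chosen so that the substituent locant set {1,2,2,4} is lower than {2,4,4,5} at the first point of difference.
This places a fluoro group at C-4; iodo groups at C-1 and C-2 (×2).
Prefixes are listed alphabetically: fluoro, iodo.
Putting it together: 4-fluoro-1,2,2-triiodopentane.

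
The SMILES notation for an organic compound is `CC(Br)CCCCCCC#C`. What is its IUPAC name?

9-bromodec-1-yne

Counting along the main chain through the multiple bond gives 10 carbons: the parent is decane.
The chain contains a C≡C triple bond, so the unsaturation ending is -yne.
The numbering direction is chosen so that numbering from this end puts the triple bond at C-1 rather than C-9.
That gives the triple bond between C-1 and C-2; a bromo group at C-9.
The name is 9-bromodec-1-yne.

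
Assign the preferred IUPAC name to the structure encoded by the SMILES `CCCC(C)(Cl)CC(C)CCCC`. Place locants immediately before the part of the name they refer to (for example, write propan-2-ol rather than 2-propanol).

The parent chain contains 10 carbons (decane).
The numbering direction is chosen so that the substituent locant set {4,4,6} is lower than {5,7,7} at the first point of difference.
With this numbering: a chloro group at C-4; methyl groups at C-4 and C-6.
Substituent prefixes are cited in alphabetical order (multiplying prefixes like di-/tri- are ignored for ordering).
Assembling the pieces gives 4-chloro-4,6-dimethyldecane.

4-chloro-4,6-dimethyldecane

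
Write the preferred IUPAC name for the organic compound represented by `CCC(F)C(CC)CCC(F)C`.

5-ethyl-2,6-difluorooctane

The longest carbon chain is 8 atoms: the parent is octane.
The numbering direction is chosen so that the substituent locant set {2,5,6} is lower than {3,4,7} at the first point of difference.
With this numbering: an ethyl group at C-5; fluoro groups at C-2 and C-6.
Substituent prefixes are cited in alphabetical order (multiplying prefixes like di-/tri- are ignored for ordering).
Assembling the pieces gives 5-ethyl-2,6-difluorooctane.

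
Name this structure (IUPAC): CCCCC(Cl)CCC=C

5-chloronon-1-ene

The longest chain bearing the multiple bond is 9 carbons long (nonane).
There is one C=C double bond, indicated by the ending -ene.
Choose the numbering such that numbering from this end puts the double bond at C-1 rather than C-8.
That gives the double bond between C-1 and C-2; a chloro group at C-5.
Putting it together: 5-chloronon-1-ene.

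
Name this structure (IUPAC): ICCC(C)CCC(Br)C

6-bromo-1-iodo-3-methylheptane

The parent chain contains 7 carbons (heptane).
Choose the numbering such that the substituent locant set {1,3,6} is lower than {2,5,7} at the first point of difference.
That gives a bromo group at C-6; an iodo group at C-1; a methyl group at C-3.
Prefixes are listed alphabetically: bromo, iodo, methyl.
The name is 6-bromo-1-iodo-3-methylheptane.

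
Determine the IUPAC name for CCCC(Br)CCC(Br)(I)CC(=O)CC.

5,8-dibromo-5-iodoundecan-3-one

The longest chain bearing the carbonyl is 11 carbons long (undecane).
The principal characteristic group is a ketone (C=O on an internal carbon), named with the suffix -one.
Choose the numbering such that numbering from this end puts the carbonyl group at C-3 rather than C-9.
With this numbering: the carbonyl at C-3; bromo groups at C-5 and C-8; an iodo group at C-5.
Prefixes are listed alphabetically: bromo, iodo.
The name is 5,8-dibromo-5-iodoundecan-3-one.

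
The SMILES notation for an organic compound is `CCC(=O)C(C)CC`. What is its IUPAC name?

4-methylhexan-3-one

The longest chain bearing the carbonyl is 6 carbons long (hexane).
The principal characteristic group is a ketone (C=O on an internal carbon), named with the suffix -one.
Number the chain so that numbering from this end puts the carbonyl group at C-3 rather than C-4.
With this numbering: the carbonyl at C-3; a methyl group at C-4.
The name is 4-methylhexan-3-one.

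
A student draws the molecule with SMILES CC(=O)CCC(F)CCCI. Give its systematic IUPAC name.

Counting along the main chain through the carbonyl gives 8 carbons: the parent is octane.
The principal characteristic group is a ketone (C=O on an internal carbon), named with the suffix -one.
Choose the numbering such that numbering from this end puts the carbonyl group at C-2 rather than C-7.
This places the carbonyl at C-2; a fluoro group at C-5; an iodo group at C-8.
The substituents are ordered alphabetically, ignoring any di-/tri- multipliers.
Assembling the pieces gives 5-fluoro-8-iodooctan-2-one.

5-fluoro-8-iodooctan-2-one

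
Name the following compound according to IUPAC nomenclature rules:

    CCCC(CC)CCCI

The parent chain contains 7 carbons (heptane).
Choose the numbering such that the substituent locant set {1,4} is lower than {4,7} at the first point of difference.
With this numbering: an ethyl group at C-4; an iodo group at C-1.
Substituent prefixes are cited in alphabetical order (multiplying prefixes like di-/tri- are ignored for ordering).
Putting it together: 4-ethyl-1-iodoheptane.

4-ethyl-1-iodoheptane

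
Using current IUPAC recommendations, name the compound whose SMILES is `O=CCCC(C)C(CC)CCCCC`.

Counting along the main chain through the –CHO group gives 10 carbons: the parent is decane.
The principal characteristic group is an aldehyde (terminal –CHO), named with the suffix -al.
The numbering direction is chosen so that the aldehyde carbon is C-1 by definition.
That gives an ethyl group at C-5; a methyl group at C-4.
Substituent prefixes are cited in alphabetical order (multiplying prefixes like di-/tri- are ignored for ordering).
Assembling the pieces gives 5-ethyl-4-methyldecanal.

5-ethyl-4-methyldecanal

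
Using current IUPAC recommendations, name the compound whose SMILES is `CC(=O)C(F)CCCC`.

3-fluoroheptan-2-one

The longest carbon chain that includes the carbonyl has 7 carbons, so the parent hydride is heptane.
The highest-priority functional group is a ketone (C=O on an internal carbon), so the name ends in -one.
Choose the numbering such that numbering from this end puts the carbonyl group at C-2 rather than C-6.
With this numbering: the carbonyl at C-2; a fluoro group at C-3.
Assembling the pieces gives 3-fluoroheptan-2-one.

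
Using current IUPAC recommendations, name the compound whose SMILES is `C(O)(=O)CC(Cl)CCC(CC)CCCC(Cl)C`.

Counting along the main chain through the –COOH group gives 11 carbons: the parent is undecane.
The highest-priority functional group is a carboxylic acid (terminal –COOH), so the name ends in -oic acid.
Number the chain so that the carboxylic acid carbon is C-1 by definition.
That gives chloro groups at C-3 and C-10; an ethyl group at C-6.
The substituents are ordered alphabetically, ignoring any di-/tri- multipliers.
Assembling the pieces gives 3,10-dichloro-6-ethylundecanoic acid.

3,10-dichloro-6-ethylundecanoic acid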